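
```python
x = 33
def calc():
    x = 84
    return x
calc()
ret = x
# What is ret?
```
33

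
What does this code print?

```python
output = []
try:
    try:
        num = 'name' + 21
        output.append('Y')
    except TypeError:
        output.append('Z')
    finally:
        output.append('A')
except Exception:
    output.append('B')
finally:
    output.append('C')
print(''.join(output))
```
ZAC

Both finally blocks run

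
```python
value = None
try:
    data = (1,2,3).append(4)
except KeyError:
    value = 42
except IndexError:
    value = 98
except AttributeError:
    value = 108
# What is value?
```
108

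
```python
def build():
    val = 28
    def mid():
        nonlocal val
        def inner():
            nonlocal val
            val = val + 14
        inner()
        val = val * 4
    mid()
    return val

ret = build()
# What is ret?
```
168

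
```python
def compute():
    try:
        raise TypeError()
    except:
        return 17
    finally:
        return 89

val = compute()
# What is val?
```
89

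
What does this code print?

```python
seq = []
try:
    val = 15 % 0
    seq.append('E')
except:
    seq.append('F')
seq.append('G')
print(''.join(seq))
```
FG

Exception raised in try, caught by bare except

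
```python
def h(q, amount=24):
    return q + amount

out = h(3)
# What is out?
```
27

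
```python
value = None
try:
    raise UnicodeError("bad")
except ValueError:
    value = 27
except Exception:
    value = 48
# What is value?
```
27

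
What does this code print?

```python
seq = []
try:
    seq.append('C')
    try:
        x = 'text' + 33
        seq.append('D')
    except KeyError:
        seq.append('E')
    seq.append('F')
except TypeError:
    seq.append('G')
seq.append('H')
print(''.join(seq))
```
CGH

Inner handler doesn't match, propagates to outer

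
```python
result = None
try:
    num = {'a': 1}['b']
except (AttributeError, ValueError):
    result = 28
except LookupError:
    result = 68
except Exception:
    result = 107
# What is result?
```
68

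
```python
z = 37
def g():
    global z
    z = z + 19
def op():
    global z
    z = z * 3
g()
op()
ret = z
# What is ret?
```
168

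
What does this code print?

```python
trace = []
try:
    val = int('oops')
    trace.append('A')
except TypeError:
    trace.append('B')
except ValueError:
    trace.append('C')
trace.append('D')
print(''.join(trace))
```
CD

ValueError is caught by its specific handler, not TypeError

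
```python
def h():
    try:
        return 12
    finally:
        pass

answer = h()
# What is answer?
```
12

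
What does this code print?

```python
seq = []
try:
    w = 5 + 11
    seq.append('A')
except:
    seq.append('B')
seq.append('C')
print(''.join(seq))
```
AC

No exception, try block completes normally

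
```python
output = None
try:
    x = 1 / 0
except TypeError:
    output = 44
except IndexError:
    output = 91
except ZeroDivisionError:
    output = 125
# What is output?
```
125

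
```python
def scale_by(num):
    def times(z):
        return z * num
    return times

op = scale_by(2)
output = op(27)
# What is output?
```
54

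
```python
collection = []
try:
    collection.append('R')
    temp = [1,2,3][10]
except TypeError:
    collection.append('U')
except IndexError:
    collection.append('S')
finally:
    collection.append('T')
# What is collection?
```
['R', 'S', 'T']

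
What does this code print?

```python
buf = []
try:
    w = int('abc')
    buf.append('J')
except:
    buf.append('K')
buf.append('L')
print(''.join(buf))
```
KL

Exception raised in try, caught by bare except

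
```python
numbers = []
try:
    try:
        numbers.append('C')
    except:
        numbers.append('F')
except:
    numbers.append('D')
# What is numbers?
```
['C']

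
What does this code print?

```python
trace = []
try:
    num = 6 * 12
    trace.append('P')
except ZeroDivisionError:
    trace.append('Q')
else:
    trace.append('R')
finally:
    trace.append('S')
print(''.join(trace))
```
PRS

else runs before finally when no exception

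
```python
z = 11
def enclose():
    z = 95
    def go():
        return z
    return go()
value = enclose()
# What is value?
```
95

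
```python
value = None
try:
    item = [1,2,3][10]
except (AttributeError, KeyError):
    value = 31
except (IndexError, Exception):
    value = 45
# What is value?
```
45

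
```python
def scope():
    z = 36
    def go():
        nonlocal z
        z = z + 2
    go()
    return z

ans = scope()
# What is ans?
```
38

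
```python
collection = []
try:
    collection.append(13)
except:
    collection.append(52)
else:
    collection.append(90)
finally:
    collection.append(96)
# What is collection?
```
[13, 90, 96]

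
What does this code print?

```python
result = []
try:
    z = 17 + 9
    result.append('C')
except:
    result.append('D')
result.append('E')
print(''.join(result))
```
CE

No exception, try block completes normally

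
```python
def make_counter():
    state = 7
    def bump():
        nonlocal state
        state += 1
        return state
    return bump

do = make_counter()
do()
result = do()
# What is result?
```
9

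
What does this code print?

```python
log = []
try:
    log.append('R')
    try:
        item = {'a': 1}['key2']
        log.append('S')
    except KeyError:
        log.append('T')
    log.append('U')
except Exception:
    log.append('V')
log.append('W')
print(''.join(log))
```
RTUW

Inner exception caught by inner handler, outer continues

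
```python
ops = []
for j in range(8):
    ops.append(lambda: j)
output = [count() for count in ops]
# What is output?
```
[7, 7, 7, 7, 7, 7, 7, 7]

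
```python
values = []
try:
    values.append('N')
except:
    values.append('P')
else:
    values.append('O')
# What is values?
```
['N', 'O']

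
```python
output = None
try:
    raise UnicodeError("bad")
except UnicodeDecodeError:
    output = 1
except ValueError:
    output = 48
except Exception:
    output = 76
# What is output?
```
48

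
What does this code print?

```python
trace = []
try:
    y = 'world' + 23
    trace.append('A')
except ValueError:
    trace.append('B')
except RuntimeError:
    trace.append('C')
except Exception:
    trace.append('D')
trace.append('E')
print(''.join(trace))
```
DE

TypeError not specifically caught, falls to Exception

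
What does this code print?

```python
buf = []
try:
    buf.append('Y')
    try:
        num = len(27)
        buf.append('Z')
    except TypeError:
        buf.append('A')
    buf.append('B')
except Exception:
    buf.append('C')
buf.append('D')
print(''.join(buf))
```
YABD

Inner exception caught by inner handler, outer continues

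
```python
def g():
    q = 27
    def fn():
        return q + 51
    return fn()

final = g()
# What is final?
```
78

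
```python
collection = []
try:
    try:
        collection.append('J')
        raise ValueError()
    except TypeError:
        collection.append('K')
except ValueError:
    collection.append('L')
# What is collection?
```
['J', 'L']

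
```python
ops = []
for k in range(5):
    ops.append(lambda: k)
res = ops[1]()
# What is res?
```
4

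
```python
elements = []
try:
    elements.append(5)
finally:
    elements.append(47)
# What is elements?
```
[5, 47]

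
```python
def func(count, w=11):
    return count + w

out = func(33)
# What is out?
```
44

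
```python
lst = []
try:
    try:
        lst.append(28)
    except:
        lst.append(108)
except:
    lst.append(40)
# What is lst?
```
[28]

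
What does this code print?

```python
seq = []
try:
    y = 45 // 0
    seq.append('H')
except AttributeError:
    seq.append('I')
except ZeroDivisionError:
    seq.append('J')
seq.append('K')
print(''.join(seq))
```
JK

ZeroDivisionError is caught by its specific handler, not AttributeError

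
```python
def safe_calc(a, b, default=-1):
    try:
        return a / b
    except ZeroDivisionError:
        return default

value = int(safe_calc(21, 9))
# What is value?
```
2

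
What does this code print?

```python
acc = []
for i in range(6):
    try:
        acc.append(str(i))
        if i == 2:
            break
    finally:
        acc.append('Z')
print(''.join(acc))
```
0Z1Z2Z

finally runs even when breaking out of loop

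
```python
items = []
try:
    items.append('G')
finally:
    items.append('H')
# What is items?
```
['G', 'H']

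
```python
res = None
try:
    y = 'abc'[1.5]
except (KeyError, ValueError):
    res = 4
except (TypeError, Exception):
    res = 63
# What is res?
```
63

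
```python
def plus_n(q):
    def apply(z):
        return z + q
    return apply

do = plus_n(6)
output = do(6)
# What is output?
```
12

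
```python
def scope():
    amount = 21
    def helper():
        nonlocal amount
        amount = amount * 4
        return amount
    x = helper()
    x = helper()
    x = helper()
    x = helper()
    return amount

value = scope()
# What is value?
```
5376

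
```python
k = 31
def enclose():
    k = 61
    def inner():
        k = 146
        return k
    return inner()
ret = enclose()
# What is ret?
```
146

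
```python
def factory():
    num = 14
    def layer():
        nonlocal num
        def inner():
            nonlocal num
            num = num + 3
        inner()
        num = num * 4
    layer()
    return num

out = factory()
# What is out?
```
68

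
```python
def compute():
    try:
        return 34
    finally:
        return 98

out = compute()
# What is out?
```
98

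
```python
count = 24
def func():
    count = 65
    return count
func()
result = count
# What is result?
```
24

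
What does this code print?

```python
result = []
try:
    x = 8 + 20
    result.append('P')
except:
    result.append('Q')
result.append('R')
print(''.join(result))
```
PR

No exception, try block completes normally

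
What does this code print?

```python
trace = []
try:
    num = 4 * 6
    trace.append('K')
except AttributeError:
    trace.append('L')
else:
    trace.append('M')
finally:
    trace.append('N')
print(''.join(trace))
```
KMN

else runs before finally when no exception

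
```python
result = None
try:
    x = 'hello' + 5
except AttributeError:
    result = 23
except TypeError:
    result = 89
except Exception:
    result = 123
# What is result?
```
89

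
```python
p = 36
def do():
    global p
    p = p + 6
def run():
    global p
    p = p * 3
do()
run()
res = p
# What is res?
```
126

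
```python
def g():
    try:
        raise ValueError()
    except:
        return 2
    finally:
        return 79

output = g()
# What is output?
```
79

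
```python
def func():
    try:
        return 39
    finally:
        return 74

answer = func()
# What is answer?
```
74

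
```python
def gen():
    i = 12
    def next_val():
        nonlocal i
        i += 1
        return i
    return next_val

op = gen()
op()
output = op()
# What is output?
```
14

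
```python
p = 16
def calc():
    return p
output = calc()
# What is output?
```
16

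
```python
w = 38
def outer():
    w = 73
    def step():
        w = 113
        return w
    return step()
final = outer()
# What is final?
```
113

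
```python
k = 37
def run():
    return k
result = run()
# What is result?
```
37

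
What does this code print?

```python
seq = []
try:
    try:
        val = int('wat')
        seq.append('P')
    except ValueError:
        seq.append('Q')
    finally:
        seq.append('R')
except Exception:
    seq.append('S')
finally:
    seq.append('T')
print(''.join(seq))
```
QRT

Both finally blocks run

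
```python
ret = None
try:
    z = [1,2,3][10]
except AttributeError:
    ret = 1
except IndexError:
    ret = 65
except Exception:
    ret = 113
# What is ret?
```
65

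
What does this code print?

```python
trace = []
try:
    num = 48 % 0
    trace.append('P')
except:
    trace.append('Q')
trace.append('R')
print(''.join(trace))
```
QR

Exception raised in try, caught by bare except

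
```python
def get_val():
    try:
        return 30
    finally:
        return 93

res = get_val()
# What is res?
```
93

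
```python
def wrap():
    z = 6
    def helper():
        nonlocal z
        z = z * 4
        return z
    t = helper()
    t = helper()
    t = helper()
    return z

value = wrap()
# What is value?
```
384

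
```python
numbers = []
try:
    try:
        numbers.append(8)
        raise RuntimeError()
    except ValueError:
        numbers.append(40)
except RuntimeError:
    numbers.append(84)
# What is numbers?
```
[8, 84]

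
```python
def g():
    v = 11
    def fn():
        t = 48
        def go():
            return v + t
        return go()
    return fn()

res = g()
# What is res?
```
59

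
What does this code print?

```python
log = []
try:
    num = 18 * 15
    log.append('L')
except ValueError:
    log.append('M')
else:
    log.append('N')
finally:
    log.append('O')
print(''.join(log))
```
LNO

else runs before finally when no exception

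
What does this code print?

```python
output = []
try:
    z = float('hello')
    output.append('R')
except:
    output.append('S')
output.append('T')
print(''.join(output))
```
ST

Exception raised in try, caught by bare except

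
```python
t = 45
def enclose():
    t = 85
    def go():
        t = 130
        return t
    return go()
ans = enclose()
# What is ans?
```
130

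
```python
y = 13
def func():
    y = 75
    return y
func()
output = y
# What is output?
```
13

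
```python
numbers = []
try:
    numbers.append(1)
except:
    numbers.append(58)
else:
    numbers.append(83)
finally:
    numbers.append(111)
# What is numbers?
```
[1, 83, 111]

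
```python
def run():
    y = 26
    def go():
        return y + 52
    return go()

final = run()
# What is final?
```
78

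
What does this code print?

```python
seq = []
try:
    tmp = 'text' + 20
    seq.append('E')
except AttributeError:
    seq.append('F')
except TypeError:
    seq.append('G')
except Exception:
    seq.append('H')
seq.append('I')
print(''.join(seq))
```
GI

TypeError matches before generic Exception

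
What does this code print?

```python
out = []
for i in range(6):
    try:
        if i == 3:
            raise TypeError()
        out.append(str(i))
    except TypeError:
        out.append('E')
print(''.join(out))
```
012E45

Exception on i=3 caught, loop continues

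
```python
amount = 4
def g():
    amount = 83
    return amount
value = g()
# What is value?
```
83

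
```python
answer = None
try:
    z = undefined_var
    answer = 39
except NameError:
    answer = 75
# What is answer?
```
75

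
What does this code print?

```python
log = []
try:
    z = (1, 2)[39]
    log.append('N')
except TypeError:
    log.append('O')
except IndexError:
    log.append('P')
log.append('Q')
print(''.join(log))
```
PQ

IndexError is caught by its specific handler, not TypeError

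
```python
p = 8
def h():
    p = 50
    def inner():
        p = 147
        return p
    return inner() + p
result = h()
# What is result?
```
197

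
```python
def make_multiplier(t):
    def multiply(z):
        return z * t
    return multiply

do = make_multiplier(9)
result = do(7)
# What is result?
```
63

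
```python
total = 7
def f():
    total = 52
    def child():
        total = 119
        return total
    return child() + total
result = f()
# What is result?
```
171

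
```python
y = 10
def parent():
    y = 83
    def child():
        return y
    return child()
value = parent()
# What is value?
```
83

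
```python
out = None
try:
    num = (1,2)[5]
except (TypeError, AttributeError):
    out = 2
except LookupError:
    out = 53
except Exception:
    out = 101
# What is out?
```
53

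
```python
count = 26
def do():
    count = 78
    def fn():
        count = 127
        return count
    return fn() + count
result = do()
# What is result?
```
205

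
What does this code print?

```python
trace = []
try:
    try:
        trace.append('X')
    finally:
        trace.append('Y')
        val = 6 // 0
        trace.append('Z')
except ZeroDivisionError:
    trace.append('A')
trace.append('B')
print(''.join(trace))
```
XYAB

Exception in inner finally caught by outer except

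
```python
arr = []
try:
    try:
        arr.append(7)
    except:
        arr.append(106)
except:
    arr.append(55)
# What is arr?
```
[7]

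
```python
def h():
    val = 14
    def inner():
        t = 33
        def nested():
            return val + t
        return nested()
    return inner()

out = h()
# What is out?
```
47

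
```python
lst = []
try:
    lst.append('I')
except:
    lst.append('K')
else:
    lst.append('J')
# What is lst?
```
['I', 'J']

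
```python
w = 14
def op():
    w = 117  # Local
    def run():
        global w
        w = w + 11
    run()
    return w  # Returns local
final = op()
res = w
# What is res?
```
25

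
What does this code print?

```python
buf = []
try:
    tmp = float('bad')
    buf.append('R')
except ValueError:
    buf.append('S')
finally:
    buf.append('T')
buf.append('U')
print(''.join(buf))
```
STU

finally always runs, even after exception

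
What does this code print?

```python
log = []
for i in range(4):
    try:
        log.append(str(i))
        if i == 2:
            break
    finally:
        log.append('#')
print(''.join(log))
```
0#1#2#

finally runs even when breaking out of loop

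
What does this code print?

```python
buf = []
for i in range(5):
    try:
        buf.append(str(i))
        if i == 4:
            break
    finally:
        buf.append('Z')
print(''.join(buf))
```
0Z1Z2Z3Z4Z

finally runs even when breaking out of loop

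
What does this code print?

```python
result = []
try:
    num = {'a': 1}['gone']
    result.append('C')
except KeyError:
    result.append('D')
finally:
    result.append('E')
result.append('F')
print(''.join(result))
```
DEF

finally always runs, even after exception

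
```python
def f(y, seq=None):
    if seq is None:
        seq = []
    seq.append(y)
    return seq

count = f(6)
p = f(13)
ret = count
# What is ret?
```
[6]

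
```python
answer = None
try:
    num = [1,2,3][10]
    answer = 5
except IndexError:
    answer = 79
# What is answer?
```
79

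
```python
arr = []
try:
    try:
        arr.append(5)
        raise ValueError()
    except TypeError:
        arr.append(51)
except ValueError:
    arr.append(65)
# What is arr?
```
[5, 65]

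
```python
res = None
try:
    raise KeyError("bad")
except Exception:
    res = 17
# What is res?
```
17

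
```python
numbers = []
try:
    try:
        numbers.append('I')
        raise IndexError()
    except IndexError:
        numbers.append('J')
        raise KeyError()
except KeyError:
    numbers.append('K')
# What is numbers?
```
['I', 'J', 'K']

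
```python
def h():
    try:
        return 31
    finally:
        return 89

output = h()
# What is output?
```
89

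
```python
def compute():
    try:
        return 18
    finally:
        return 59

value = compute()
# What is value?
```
59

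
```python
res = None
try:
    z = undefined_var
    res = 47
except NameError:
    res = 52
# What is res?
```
52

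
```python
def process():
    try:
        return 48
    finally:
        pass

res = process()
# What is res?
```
48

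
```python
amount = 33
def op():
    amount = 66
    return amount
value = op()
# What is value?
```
66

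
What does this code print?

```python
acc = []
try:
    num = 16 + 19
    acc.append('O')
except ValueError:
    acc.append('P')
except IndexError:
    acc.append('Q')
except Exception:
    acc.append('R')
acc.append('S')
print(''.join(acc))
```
OS

No exception, try block completes normally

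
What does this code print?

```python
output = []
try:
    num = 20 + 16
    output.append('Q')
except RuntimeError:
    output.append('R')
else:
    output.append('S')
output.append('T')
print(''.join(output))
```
QST

else block runs when no exception occurs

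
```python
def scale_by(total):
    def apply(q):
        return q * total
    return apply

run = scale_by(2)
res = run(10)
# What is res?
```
20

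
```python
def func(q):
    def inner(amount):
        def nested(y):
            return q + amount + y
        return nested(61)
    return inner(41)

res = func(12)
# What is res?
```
114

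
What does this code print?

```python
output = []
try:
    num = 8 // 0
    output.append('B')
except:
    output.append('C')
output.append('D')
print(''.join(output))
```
CD

Exception raised in try, caught by bare except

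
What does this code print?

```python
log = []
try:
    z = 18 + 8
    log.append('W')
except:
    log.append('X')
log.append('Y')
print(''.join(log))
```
WY

No exception, try block completes normally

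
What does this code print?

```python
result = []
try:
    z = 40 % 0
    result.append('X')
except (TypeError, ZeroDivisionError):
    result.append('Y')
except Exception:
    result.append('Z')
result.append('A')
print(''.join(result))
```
YA

ZeroDivisionError matches tuple containing it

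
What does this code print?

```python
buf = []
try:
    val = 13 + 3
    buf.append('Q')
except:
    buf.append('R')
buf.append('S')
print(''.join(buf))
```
QS

No exception, try block completes normally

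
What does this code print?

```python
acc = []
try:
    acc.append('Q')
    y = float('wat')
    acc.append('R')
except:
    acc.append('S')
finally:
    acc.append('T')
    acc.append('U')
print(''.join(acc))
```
QSTU

Code before exception runs, then except, then all of finally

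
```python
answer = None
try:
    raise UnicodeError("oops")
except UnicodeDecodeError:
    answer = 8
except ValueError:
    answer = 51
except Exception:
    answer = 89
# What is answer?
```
51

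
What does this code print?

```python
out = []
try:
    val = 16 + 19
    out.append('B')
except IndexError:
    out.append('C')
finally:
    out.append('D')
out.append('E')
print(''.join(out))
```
BDE

finally runs after normal execution too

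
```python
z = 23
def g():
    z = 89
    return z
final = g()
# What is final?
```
89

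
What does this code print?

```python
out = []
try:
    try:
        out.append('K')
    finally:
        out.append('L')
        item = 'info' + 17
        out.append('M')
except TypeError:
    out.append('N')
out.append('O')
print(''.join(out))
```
KLNO

Exception in inner finally caught by outer except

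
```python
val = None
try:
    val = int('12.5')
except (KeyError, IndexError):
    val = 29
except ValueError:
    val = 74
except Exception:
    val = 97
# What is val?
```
74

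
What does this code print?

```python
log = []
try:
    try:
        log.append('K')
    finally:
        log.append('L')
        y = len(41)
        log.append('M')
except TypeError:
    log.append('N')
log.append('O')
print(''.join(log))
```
KLNO

Exception in inner finally caught by outer except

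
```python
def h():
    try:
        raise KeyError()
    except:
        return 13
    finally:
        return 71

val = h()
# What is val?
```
71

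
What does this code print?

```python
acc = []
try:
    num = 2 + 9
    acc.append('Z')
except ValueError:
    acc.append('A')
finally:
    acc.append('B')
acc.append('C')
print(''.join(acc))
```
ZBC

finally runs after normal execution too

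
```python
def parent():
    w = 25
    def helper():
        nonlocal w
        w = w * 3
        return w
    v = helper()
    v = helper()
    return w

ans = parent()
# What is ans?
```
225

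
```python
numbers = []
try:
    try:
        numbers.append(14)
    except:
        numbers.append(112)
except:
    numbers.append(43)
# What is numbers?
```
[14]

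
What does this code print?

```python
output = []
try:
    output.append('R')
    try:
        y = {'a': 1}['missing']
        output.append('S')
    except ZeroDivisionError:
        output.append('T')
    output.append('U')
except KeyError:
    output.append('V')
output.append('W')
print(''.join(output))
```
RVW

Inner handler doesn't match, propagates to outer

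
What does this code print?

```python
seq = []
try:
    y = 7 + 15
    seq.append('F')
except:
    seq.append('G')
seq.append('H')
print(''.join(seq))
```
FH

No exception, try block completes normally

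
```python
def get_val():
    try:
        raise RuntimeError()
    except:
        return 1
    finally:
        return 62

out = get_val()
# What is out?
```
62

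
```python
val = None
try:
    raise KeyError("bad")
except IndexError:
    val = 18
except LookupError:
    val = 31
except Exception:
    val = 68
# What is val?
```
31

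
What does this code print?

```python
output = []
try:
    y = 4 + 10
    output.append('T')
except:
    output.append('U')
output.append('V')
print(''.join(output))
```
TV

No exception, try block completes normally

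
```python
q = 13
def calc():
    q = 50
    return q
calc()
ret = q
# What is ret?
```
13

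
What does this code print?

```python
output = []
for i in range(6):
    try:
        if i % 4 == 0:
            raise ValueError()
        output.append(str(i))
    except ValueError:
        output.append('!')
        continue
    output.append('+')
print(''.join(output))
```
!1+2+3+!5+

continue in except skips rest of loop body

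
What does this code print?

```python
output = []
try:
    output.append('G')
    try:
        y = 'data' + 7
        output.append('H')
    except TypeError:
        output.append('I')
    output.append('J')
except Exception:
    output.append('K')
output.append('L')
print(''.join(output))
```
GIJL

Inner exception caught by inner handler, outer continues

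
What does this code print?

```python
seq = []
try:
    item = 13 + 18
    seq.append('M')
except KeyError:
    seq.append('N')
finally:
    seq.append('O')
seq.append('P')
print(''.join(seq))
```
MOP

finally runs after normal execution too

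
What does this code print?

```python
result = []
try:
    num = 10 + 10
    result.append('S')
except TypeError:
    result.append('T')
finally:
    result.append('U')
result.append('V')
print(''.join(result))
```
SUV

finally runs after normal execution too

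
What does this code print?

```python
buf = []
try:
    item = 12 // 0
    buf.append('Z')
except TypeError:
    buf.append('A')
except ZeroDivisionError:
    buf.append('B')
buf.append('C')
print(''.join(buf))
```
BC

ZeroDivisionError is caught by its specific handler, not TypeError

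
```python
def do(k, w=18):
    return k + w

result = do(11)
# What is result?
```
29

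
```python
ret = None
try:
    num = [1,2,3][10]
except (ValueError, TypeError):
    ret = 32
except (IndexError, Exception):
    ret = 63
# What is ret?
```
63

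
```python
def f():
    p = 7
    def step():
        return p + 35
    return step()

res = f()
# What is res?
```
42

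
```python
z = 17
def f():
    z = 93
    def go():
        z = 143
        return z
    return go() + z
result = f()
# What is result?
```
236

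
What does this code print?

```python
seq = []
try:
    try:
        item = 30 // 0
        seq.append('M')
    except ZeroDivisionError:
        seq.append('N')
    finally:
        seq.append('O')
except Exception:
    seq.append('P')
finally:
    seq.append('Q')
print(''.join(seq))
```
NOQ

Both finally blocks run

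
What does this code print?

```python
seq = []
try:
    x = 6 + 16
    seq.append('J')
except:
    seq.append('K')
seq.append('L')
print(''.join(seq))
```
JL

No exception, try block completes normally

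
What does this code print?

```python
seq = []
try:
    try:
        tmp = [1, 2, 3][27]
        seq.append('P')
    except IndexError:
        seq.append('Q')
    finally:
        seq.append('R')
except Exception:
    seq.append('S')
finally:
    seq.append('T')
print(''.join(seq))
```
QRT

Both finally blocks run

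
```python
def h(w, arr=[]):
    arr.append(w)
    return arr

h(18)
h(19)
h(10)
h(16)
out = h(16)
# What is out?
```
[18, 19, 10, 16, 16]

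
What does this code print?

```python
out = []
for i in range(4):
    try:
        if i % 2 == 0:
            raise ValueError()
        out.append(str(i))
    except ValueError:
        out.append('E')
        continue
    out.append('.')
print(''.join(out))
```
E1.E3.

continue in except skips rest of loop body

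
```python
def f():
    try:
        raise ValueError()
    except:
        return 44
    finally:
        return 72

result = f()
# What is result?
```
72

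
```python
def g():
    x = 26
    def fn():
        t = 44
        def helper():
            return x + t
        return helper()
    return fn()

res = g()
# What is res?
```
70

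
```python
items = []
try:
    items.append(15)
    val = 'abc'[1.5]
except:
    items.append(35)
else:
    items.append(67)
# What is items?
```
[15, 35]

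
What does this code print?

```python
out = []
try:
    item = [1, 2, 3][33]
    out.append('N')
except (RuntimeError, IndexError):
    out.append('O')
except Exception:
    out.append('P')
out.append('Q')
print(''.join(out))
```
OQ

IndexError matches tuple containing it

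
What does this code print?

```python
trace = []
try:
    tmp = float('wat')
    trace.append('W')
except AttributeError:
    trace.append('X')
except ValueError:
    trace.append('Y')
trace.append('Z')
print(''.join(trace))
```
YZ

ValueError is caught by its specific handler, not AttributeError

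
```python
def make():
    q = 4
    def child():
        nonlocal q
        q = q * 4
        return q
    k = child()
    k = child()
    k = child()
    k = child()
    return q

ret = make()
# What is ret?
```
1024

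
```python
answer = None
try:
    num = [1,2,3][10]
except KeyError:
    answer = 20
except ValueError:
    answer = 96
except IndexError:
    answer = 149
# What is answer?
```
149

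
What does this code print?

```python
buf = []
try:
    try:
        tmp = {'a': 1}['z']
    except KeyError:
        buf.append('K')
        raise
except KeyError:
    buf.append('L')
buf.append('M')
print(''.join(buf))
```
KLM

raise without argument re-raises current exception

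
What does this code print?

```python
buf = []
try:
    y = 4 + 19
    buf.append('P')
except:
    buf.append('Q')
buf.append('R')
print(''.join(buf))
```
PR

No exception, try block completes normally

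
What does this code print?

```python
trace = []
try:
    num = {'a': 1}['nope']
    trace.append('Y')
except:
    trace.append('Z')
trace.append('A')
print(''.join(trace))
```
ZA

Exception raised in try, caught by bare except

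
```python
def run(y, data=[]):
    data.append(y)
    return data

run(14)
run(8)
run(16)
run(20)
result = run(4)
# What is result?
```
[14, 8, 16, 20, 4]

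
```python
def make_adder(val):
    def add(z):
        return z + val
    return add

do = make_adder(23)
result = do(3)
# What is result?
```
26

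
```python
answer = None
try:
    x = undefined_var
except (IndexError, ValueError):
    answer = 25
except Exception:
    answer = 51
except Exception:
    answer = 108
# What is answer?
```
51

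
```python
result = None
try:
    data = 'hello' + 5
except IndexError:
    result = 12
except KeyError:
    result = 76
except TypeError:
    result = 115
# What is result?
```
115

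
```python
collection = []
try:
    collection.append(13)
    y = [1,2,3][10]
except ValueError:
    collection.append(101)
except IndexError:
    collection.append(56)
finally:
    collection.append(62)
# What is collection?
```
[13, 56, 62]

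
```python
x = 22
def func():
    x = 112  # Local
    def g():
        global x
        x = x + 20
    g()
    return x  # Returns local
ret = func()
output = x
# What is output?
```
42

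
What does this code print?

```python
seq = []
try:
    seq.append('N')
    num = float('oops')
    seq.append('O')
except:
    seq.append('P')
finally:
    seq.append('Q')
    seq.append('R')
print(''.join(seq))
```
NPQR

Code before exception runs, then except, then all of finally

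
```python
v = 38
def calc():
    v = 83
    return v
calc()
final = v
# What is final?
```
38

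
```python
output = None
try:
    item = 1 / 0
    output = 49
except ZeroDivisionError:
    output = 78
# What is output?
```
78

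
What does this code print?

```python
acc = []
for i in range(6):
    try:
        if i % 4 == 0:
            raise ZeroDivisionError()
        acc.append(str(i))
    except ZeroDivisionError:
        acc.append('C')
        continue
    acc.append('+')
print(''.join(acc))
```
C1+2+3+C5+

continue in except skips rest of loop body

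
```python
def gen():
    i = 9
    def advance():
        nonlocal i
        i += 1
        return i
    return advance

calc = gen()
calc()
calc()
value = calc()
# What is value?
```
12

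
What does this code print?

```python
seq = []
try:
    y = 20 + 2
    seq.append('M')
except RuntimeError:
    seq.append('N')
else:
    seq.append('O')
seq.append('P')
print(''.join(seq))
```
MOP

else block runs when no exception occurs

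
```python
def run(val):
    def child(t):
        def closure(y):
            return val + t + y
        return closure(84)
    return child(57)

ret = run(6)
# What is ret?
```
147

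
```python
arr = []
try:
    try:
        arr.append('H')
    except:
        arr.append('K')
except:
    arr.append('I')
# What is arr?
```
['H']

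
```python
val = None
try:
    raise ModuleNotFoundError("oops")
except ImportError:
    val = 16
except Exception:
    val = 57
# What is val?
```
16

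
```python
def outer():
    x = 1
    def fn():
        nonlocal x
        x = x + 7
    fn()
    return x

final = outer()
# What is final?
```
8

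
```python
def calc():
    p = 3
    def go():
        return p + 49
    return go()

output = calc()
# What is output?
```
52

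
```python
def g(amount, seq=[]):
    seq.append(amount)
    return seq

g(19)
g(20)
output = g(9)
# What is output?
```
[19, 20, 9]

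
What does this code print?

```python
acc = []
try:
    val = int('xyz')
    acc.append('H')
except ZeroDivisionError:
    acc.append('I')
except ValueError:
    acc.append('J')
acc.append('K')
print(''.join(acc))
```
JK

ValueError is caught by its specific handler, not ZeroDivisionError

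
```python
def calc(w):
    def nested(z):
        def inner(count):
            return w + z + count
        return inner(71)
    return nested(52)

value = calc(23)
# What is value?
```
146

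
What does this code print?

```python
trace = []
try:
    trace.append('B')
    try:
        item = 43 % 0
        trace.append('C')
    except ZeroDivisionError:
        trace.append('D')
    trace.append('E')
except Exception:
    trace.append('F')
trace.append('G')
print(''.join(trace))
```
BDEG

Inner exception caught by inner handler, outer continues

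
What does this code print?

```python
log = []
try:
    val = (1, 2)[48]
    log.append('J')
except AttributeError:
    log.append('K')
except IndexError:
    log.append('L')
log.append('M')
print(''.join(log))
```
LM

IndexError is caught by its specific handler, not AttributeError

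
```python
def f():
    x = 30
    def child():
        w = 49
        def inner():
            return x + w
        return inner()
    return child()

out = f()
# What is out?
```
79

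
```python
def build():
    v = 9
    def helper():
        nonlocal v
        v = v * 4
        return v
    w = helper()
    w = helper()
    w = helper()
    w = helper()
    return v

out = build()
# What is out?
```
2304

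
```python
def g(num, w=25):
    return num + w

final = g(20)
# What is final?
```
45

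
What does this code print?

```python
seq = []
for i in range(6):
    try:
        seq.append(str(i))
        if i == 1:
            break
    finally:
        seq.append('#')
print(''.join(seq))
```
0#1#

finally runs even when breaking out of loop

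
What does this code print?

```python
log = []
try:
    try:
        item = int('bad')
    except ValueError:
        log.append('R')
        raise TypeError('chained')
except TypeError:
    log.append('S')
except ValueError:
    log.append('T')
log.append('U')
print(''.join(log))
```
RSU

TypeError raised and caught, original ValueError not re-raised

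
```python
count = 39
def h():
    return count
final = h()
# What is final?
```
39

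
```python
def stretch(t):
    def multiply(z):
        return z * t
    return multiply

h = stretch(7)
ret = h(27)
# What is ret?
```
189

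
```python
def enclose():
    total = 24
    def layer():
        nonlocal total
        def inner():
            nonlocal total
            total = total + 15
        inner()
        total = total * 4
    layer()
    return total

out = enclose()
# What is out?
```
156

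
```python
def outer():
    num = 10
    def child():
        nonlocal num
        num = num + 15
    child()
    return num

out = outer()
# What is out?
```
25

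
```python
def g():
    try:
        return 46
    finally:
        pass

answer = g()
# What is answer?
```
46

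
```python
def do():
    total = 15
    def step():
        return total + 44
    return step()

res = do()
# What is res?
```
59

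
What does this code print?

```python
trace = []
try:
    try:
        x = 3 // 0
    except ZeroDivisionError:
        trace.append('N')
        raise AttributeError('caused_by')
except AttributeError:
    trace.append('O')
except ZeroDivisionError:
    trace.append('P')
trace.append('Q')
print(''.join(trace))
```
NOQ

AttributeError raised and caught, original ZeroDivisionError not re-raised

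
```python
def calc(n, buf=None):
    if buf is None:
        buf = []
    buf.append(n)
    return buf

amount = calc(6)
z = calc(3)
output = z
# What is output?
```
[3]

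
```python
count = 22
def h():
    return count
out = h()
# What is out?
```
22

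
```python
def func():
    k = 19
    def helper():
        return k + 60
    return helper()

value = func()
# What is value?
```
79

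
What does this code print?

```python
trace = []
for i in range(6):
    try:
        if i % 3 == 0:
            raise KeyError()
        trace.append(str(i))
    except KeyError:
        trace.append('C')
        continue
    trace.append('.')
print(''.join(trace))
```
C1.2.C4.5.

continue in except skips rest of loop body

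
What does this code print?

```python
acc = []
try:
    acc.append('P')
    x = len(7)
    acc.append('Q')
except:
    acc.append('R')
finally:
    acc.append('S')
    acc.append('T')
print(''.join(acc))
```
PRST

Code before exception runs, then except, then all of finally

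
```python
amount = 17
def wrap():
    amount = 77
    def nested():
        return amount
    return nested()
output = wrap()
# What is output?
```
77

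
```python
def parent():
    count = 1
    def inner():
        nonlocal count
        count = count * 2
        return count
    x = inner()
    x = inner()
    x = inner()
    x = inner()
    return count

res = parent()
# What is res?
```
16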